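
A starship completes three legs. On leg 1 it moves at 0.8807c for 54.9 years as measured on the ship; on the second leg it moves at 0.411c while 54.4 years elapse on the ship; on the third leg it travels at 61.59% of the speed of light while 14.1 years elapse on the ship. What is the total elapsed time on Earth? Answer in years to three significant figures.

Leg 1: γ = 1/√(1 − 0.8807²) = 1/√0.2244 = 2.111; Δt_1 = 2.111 × 54.9 = 115.9 years.
Leg 2: γ = 1/√(1 − 0.411²) = 1/√0.8311 = 1.097; Δt_2 = 1.097 × 54.4 = 59.67 years.
Leg 3: β = 0.6159; γ = 1/√(1 − 0.6159²) = 1/√0.6207 = 1.269; Δt_3 = 1.269 × 14.1 = 17.90 years.
Total: 115.9 + 59.67 + 17.90 years.

Δt = 193 years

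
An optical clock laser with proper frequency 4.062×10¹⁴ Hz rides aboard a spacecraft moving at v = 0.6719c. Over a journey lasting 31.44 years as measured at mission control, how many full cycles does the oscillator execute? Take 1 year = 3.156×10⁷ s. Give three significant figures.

N = 2.99×10²³

γ = 1/√(1 − 0.6719²) = 1/√0.5486 = 1.350
The oscillator's own cycle count is N = f × τ where τ is the proper time aboard the spacecraft. τ = Δt/γ = 31.44/1.350 = 23.29 years = 7.349×10⁸ s.
N = 4.062×10¹⁴ × 7.349×10⁸ = 2.985×10²³.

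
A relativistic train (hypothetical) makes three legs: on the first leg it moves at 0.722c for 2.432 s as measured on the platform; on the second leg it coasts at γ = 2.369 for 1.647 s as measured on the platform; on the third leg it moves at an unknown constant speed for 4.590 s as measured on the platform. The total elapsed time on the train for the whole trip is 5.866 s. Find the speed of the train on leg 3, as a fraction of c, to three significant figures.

Leg 1: γ = 1/√(1 − 0.722²) = 1/√0.4787 = 1.445; τ_1 = 2.432/1.445 = 1.683 s.
Leg 2: γ = 2.369; τ_2 = 1.647/2.369 = 0.6952 s.
Leg 3: speed unknown; τ_3 = 4.590/γ_3.
Total proper time: 1.683 + 0.6952 + τ_3 = 5.866, so τ_3 = 5.866 − 2.378 = 3.488 s.
γ_3 = 4.590/3.488 = 1.316; β = √(1 − 1/γ²) = √0.4225.

β = 0.650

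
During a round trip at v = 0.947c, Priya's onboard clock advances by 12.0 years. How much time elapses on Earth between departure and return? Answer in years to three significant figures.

γ = 1/√(1 − 0.947²) = 1/√0.1032 = 3.113
Earth-frame duration is the dilated interval: Δt = γτ = 3.113 × 12.0 years.

Δt = 37.4 years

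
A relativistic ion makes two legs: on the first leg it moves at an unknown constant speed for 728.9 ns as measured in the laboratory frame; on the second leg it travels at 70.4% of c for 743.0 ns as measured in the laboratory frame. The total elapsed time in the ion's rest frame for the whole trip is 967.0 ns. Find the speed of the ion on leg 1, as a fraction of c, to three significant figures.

Leg 1: speed unknown; τ_1 = 728.9/γ_1.
Leg 2: β = 0.704; γ = 1/√(1 − 0.704²) = 1/√0.5044 = 1.408; τ_2 = 743.0/1.408 = 527.7 ns.
Total proper time: τ_1 + 527.7 = 967.0, so τ_1 = 967.0 − 527.7 = 439.3 ns.
γ_1 = 728.9/439.3 = 1.659; β = √(1 − 1/γ²) = √0.6367.

β = 0.798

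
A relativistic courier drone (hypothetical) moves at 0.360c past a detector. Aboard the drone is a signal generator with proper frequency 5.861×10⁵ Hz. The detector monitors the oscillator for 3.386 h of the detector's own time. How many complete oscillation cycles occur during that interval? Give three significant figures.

γ = 1/√(1 − 0.360²) = 1/√0.8704 = 1.072
During 3.386 h of lab time, the oscillator's proper time advances by τ = Δt/γ = 3.386/1.072 = 3.159 h = 1.137×10⁴ s.
N = f × τ = 5.861×10⁵ × 1.137×10⁴ = 6.665×10⁹.

N = 6.67×10⁹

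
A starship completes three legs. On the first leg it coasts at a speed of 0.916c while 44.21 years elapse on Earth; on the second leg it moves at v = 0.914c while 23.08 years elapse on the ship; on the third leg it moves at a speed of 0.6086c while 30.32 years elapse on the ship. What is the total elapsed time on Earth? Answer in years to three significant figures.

Δt = 139 years

Leg 1: 44.21 years is already measured on Earth.
Leg 2: γ = 1/√(1 − 0.914²) = 1/√0.1646 = 2.465; Δt_2 = 2.465 × 23.08 = 56.89 years.
Leg 3: γ = 1/√(1 − 0.6086²) = 1/√0.6296 = 1.260; Δt_3 = 1.260 × 30.32 = 38.21 years.
Total: 44.21 + 56.89 + 38.21 years.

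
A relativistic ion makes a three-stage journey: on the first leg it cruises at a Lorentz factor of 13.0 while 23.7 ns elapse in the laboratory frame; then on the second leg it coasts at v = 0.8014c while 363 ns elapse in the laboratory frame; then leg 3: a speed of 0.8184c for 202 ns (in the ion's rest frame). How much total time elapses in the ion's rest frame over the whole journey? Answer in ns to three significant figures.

Leg 1: γ = 13.0; τ_1 = 23.7/13.00 = 1.823 ns.
Leg 2: γ = 1/√(1 − 0.8014²) = 1/√0.3578 = 1.672; τ_2 = 363/1.672 = 217.1 ns.
Leg 3: 202 ns is already measured in the ion's rest frame.
Total: 1.823 + 217.1 + 202.0 ns.

τ = 421 ns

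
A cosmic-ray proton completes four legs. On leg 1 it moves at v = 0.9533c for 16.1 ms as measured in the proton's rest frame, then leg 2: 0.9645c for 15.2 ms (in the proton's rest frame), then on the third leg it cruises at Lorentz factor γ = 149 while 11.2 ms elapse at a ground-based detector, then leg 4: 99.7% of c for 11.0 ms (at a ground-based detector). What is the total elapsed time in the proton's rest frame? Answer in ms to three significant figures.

Leg 1: 16.1 ms is already measured in the proton's rest frame.
Leg 2: 15.2 ms is already measured in the proton's rest frame.
Leg 3: γ = 149; τ_3 = 11.2/149.0 = 0.07517 ms.
Leg 4: β = 0.997; γ = 1/√(1 − 0.997²) = 1/√0.005991 = 12.92; τ_4 = 11.0/12.92 = 0.8514 ms.
Total: 16.10 + 15.20 + 0.07517 + 0.8514 ms.

τ = 32.2 ms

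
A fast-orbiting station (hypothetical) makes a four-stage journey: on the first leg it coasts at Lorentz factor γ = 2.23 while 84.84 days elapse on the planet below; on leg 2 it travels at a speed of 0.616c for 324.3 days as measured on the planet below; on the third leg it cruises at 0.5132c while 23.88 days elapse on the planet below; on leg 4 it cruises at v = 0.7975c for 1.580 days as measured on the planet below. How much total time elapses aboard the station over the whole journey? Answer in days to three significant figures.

Leg 1: γ = 2.23; τ_1 = 84.84/2.230 = 38.04 days.
Leg 2: γ = 1/√(1 − 0.616²) = 1/√0.6205 = 1.269; τ_2 = 324.3/1.269 = 255.5 days.
Leg 3: γ = 1/√(1 − 0.5132²) = 1/√0.7366 = 1.165; τ_3 = 23.88/1.165 = 20.50 days.
Leg 4: γ = 1/√(1 − 0.7975²) = 1/√0.3640 = 1.657; τ_4 = 1.580/1.657 = 0.9532 days.
Total: 38.04 + 255.5 + 20.50 + 0.9532 days.

τ = 315 days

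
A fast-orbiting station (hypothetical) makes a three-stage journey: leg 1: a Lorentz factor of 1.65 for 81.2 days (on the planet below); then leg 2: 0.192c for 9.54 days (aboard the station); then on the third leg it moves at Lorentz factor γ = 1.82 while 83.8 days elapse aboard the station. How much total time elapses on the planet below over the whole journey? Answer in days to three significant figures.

Δt = 243 days

Leg 1: 81.2 days is already measured on the planet below.
Leg 2: γ = 1/√(1 − 0.192²) = 1/√0.9631 = 1.019; Δt_2 = 1.019 × 9.54 = 9.721 days.
Leg 3: γ = 1.82; Δt_3 = 1.820 × 83.8 = 152.5 days.
Total: 81.20 + 9.721 + 152.5 days.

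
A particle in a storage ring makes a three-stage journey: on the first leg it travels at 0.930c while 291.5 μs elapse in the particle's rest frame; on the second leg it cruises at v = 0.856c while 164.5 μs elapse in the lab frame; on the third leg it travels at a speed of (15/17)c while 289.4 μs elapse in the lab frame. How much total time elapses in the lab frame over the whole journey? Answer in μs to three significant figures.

Leg 1: γ = 1/√(1 − 0.930²) = 1/√0.1351 = 2.721; Δt_1 = 2.721 × 291.5 = 793.1 μs.
Leg 2: 164.5 μs is already measured in the lab frame.
Leg 3: 289.4 μs is already measured in the lab frame.
Total: 793.1 + 164.5 + 289.4 μs.

Δt = 1250 μs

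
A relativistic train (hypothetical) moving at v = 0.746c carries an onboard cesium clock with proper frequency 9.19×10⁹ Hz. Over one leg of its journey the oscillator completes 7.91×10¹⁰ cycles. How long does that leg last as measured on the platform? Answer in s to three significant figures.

γ = 1/√(1 − 0.746²) = 1/√0.4435 = 1.502
Proper time for N cycles: τ = N/f = 7.91×10¹⁰/(9.19×10⁹) = 8.607×10⁰ s = 8.607 s.
Lab-frame duration Δt = γτ = 1.502 × 8.607 = 12.92 s.

Δt = 12.9 s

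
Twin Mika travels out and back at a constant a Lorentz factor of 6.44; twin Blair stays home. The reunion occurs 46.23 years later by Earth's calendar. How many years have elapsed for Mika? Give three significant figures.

γ = 6.44
Mika's clock measures proper time along the trip: τ = Δt/γ = 46.23/6.440 years.

τ = 7.18 years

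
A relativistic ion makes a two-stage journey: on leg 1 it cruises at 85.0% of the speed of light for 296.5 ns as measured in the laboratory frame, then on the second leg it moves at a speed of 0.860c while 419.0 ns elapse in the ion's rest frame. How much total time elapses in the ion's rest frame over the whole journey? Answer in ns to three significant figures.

Leg 1: β = 0.850; γ = 1/√(1 − 0.850²) = 1/√0.2775 = 1.898; τ_1 = 296.5/1.898 = 156.2 ns.
Leg 2: 419.0 ns is already measured in the ion's rest frame.
Total: 156.2 + 419.0 ns.

τ = 575 ns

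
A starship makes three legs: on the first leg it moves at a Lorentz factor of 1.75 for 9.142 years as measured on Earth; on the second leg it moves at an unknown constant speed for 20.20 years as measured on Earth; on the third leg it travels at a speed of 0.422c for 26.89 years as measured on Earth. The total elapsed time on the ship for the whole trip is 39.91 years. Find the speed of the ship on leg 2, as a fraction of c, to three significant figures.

Leg 1: γ = 1.75; τ_1 = 9.142/1.750 = 5.224 years.
Leg 2: speed unknown; τ_2 = 20.20/γ_2.
Leg 3: γ = 1/√(1 − 0.422²) = 1/√0.8219 = 1.103; τ_3 = 26.89/1.103 = 24.38 years.
Total proper time: 5.224 + τ_2 + 24.38 = 39.91, so τ_2 = 39.91 − 29.60 = 10.31 years.
γ_2 = 20.20/10.31 = 1.960; β = √(1 − 1/γ²) = √0.7396.

β = 0.860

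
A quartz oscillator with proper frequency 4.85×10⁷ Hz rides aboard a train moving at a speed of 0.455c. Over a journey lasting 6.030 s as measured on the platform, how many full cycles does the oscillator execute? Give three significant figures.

N = 2.60×10⁸

γ = 1/√(1 − 0.455²) = 1/√0.7930 = 1.123
The oscillator's own cycle count is N = f × τ where τ is the proper time on the train. τ = Δt/γ = 6.030/1.123 = 5.370 s = 5.370×10⁰ s.
N = 4.85×10⁷ × 5.370×10⁰ = 2.604×10⁸.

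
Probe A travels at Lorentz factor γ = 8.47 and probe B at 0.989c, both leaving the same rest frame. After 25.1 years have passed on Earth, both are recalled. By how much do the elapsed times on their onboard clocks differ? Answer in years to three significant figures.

A: γ = 8.47; τ_A = 25.1/8.470 = 2.963 years.
B: γ = 1/√(1 − 0.989²) = 1/√0.02188 = 6.761; τ_B = 25.1/6.761 = 3.713 years.

|τ_A − τ_B| = 0.749 years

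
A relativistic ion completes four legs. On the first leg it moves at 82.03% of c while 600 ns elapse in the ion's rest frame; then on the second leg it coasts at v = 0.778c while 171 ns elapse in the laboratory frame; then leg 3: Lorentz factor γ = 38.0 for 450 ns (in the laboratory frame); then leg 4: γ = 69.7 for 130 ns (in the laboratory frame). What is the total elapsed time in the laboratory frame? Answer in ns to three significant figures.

Leg 1: β = 0.8203; γ = 1/√(1 − 0.8203²) = 1/√0.3271 = 1.748; Δt_1 = 1.748 × 600 = 1049 ns.
Leg 2: 171 ns is already measured in the laboratory frame.
Leg 3: 450 ns is already measured in the laboratory frame.
Leg 4: 130 ns is already measured in the laboratory frame.
Total: 1049 + 171.0 + 450.0 + 130.0 ns.

Δt = 1800 ns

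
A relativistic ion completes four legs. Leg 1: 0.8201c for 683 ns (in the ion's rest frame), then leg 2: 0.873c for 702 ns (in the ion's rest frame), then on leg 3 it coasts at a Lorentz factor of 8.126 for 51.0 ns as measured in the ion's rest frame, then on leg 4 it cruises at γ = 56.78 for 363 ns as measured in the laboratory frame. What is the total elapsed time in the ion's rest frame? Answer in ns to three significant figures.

τ = 1440 ns

Leg 1: 683 ns is already measured in the ion's rest frame.
Leg 2: 702 ns is already measured in the ion's rest frame.
Leg 3: 51.0 ns is already measured in the ion's rest frame.
Leg 4: γ = 56.78; τ_4 = 363/56.78 = 6.393 ns.
Total: 683.0 + 702.0 + 51.00 + 6.393 ns.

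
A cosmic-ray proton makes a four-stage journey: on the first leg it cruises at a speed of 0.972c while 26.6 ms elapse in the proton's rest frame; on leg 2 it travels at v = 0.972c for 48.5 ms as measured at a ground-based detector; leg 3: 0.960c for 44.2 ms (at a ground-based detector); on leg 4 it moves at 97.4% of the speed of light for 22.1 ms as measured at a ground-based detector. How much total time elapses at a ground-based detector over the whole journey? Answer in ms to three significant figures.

Leg 1: γ = 1/√(1 − 0.972²) = 1/√0.05522 = 4.256; Δt_1 = 4.256 × 26.6 = 113.2 ms.
Leg 2: 48.5 ms is already measured at a ground-based detector.
Leg 3: 44.2 ms is already measured at a ground-based detector.
Leg 4: 22.1 ms is already measured at a ground-based detector.
Total: 113.2 + 48.50 + 44.20 + 22.10 ms.

Δt = 228 ms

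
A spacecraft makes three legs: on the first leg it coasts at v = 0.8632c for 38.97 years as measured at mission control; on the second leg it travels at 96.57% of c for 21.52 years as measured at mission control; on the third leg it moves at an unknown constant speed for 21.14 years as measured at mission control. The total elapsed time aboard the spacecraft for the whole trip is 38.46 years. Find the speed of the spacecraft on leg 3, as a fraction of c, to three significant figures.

β = 0.781

Leg 1: γ = 1/√(1 − 0.8632²) = 1/√0.2549 = 1.981; τ_1 = 38.97/1.981 = 19.67 years.
Leg 2: β = 0.9657; γ = 1/√(1 − 0.9657²) = 1/√0.06742 = 3.851; τ_2 = 21.52/3.851 = 5.588 years.
Leg 3: speed unknown; τ_3 = 21.14/γ_3.
Total proper time: 19.67 + 5.588 + τ_3 = 38.46, so τ_3 = 38.46 − 25.26 = 13.20 years.
γ_3 = 21.14/13.20 = 1.602; β = √(1 − 1/γ²) = √0.6103.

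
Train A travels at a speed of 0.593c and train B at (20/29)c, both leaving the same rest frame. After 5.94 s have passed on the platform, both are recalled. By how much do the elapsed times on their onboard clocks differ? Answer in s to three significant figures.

A: γ = 1/√(1 − 0.593²) = 1/√0.6484 = 1.242; τ_A = 5.94/1.242 = 4.783 s.
B: γ = 1/√(1 − (20/29)²) = 29/21 ≈ 1.381; τ_B = 5.94/1.381 = 4.301 s.

|τ_A − τ_B| = 0.482 s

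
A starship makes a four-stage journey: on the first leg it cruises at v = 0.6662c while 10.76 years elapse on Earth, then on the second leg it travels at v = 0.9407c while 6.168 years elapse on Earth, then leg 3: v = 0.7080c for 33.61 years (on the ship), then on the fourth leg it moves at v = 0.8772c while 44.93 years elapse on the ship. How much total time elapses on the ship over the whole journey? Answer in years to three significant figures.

τ = 88.7 years

Leg 1: γ = 1/√(1 − 0.6662²) = 1/√0.5562 = 1.341; τ_1 = 10.76/1.341 = 8.025 years.
Leg 2: γ = 1/√(1 − 0.9407²) = 1/√0.1151 = 2.948; τ_2 = 6.168/2.948 = 2.092 years.
Leg 3: 33.61 years is already measured on the ship.
Leg 4: 44.93 years is already measured on the ship.
Total: 8.025 + 2.092 + 33.61 + 44.93 years.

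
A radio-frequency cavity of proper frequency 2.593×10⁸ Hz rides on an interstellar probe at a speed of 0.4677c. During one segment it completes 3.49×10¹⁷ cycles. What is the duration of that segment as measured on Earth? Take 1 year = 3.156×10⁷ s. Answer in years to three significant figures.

Δt = 48.2 years

γ = 1/√(1 − 0.4677²) = 1/√0.7813 = 1.131
Proper time for N cycles: τ = N/f = 3.49×10¹⁷/(2.593×10⁸) = 1.346×10⁹ s = 42.65 years.
Lab-frame duration Δt = γτ = 1.131 × 42.65 = 48.25 years.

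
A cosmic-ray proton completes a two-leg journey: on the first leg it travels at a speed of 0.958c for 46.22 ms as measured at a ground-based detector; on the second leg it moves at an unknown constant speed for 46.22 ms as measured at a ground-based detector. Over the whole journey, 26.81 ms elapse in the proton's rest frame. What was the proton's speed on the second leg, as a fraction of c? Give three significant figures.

β = 0.956

Leg 1: γ = 1/√(1 − 0.958²) = 1/√0.08224 = 3.487; τ_1 = 46.22/3.487 = 13.25 ms.
Leg 2: speed unknown; τ_2 = 46.22/γ_2.
Total proper time: 13.25 + τ_2 = 26.81, so τ_2 = 26.81 − 13.25 = 13.56 ms.
γ_2 = 46.22/13.56 = 3.410; β = √(1 − 1/γ²) = √0.9140.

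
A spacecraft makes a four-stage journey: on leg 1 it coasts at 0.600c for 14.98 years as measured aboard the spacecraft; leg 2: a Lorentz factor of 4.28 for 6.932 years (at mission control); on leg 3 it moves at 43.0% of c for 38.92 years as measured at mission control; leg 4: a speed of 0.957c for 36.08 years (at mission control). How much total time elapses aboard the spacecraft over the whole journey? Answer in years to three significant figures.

Leg 1: 14.98 years is already measured aboard the spacecraft.
Leg 2: γ = 4.28; τ_2 = 6.932/4.280 = 1.620 years.
Leg 3: β = 0.430; γ = 1/√(1 − 0.430²) = 1/√0.8151 = 1.108; τ_3 = 38.92/1.108 = 35.14 years.
Leg 4: γ = 1/√(1 − 0.957²) = 1/√0.08415 = 3.447; τ_4 = 36.08/3.447 = 10.47 years.
Total: 14.98 + 1.620 + 35.14 + 10.47 years.

τ = 62.2 years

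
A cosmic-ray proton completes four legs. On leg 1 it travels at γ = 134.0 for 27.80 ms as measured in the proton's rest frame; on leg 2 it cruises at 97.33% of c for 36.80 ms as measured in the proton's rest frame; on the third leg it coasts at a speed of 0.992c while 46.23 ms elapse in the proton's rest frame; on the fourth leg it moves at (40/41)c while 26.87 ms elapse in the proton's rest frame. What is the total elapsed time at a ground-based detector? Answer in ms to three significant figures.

Leg 1: γ = 134.0; Δt_1 = 134.0 × 27.80 = 3725 ms.
Leg 2: β = 0.9733; γ = 1/√(1 − 0.9733²) = 1/√0.05269 = 4.357; Δt_2 = 4.357 × 36.80 = 160.3 ms.
Leg 3: γ = 1/√(1 − 0.992²) = 1/√0.01594 = 7.922; Δt_3 = 7.922 × 46.23 = 366.2 ms.
Leg 4: γ = 1/√(1 − (40/41)²) = 41/9 ≈ 4.556; Δt_4 = 4.556 × 26.87 = 122.4 ms.
Total: 3725 + 160.3 + 366.2 + 122.4 ms.

Δt = 4370 ms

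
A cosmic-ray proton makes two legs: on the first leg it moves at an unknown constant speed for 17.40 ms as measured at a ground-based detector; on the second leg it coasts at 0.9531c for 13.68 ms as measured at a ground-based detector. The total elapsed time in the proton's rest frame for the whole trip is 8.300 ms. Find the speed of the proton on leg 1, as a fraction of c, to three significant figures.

Leg 1: speed unknown; τ_1 = 17.40/γ_1.
Leg 2: γ = 1/√(1 − 0.9531²) = 1/√0.09160 = 3.304; τ_2 = 13.68/3.304 = 4.140 ms.
Total proper time: τ_1 + 4.140 = 8.300, so τ_1 = 8.300 − 4.140 = 4.160 ms.
γ_1 = 17.40/4.160 = 4.183; β = √(1 − 1/γ²) = √0.9428.

β = 0.971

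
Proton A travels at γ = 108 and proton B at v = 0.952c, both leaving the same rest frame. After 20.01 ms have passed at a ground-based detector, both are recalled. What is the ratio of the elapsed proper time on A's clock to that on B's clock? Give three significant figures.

τ_A/τ_B = 0.0302

A: γ = 108. B: γ = 1/√(1 − 0.952²) = 1/√0.09370 = 3.267.
τ_A/τ_B = γ_B/γ_A = 3.267/108.0 = 0.03025, so τ_A/τ_B = 0.03025.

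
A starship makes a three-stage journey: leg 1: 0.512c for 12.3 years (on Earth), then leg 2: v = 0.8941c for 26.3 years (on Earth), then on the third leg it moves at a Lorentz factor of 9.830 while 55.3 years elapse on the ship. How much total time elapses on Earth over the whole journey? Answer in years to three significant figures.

Δt = 582 years

Leg 1: 12.3 years is already measured on Earth.
Leg 2: 26.3 years is already measured on Earth.
Leg 3: γ = 9.830; Δt_3 = 9.830 × 55.3 = 543.6 years.
Total: 12.30 + 26.30 + 543.6 years.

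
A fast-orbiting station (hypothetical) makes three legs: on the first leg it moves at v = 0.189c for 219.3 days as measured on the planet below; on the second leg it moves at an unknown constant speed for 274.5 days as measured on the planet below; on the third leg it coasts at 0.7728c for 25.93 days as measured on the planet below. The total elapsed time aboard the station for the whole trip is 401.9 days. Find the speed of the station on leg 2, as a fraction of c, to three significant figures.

Leg 1: γ = 1/√(1 − 0.189²) = 1/√0.9643 = 1.018; τ_1 = 219.3/1.018 = 215.3 days.
Leg 2: speed unknown; τ_2 = 274.5/γ_2.
Leg 3: γ = 1/√(1 − 0.7728²) = 1/√0.4028 = 1.576; τ_3 = 25.93/1.576 = 16.46 days.
Total proper time: 215.3 + τ_2 + 16.46 = 401.9, so τ_2 = 401.9 − 231.8 = 170.1 days.
γ_2 = 274.5/170.1 = 1.614; β = √(1 − 1/γ²) = √0.6160.

β = 0.785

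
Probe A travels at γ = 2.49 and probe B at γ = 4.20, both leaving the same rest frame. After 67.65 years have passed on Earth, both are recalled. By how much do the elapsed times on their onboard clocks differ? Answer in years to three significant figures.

A: γ = 2.49; τ_A = 67.65/2.490 = 27.17 years.
B: γ = 4.20; τ_B = 67.65/4.200 = 16.11 years.

|τ_A − τ_B| = 11.1 years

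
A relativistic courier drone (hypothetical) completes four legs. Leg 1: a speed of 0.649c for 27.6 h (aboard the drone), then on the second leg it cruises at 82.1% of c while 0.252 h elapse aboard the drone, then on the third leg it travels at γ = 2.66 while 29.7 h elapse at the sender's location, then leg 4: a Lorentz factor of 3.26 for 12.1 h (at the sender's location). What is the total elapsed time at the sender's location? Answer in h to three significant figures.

Δt = 78.5 h

Leg 1: γ = 1/√(1 − 0.649²) = 1/√0.5788 = 1.314; Δt_1 = 1.314 × 27.6 = 36.28 h.
Leg 2: β = 0.821; γ = 1/√(1 − 0.821²) = 1/√0.3260 = 1.752; Δt_2 = 1.752 × 0.252 = 0.4414 h.
Leg 3: 29.7 h is already measured at the sender's location.
Leg 4: 12.1 h is already measured at the sender's location.
Total: 36.28 + 0.4414 + 29.70 + 12.10 h.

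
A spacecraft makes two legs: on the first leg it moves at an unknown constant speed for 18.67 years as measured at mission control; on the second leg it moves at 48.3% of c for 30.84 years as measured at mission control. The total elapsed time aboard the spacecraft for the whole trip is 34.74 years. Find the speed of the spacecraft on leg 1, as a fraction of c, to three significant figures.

Leg 1: speed unknown; τ_1 = 18.67/γ_1.
Leg 2: β = 0.483; γ = 1/√(1 − 0.483²) = 1/√0.7667 = 1.142; τ_2 = 30.84/1.142 = 27.00 years.
Total proper time: τ_1 + 27.00 = 34.74, so τ_1 = 34.74 − 27.00 = 7.736 years.
γ_1 = 18.67/7.736 = 2.413; β = √(1 − 1/γ²) = √0.8283.

β = 0.910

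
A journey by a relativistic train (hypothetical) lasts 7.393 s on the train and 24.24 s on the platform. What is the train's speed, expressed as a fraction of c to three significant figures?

β = 0.952

The proper time is measured on the train (both events occur at the train's location); Δt is measured on the platform. γ = Δt/τ = 24.24/7.393 = 3.279.
β = √(1 − 1/γ²) = √(1 − 0.09302) = √0.9070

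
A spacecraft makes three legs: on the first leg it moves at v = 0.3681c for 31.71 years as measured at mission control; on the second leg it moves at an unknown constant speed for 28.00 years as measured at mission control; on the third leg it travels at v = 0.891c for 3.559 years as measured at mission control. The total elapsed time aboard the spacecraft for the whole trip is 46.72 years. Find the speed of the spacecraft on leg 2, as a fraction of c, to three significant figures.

Leg 1: γ = 1/√(1 − 0.3681²) = 1/√0.8645 = 1.076; τ_1 = 31.71/1.076 = 29.48 years.
Leg 2: speed unknown; τ_2 = 28.00/γ_2.
Leg 3: γ = 1/√(1 − 0.891²) = 1/√0.2061 = 2.203; τ_3 = 3.559/2.203 = 1.616 years.
Total proper time: 29.48 + τ_2 + 1.616 = 46.72, so τ_2 = 46.72 − 31.10 = 15.62 years.
γ_2 = 28.00/15.62 = 1.792; β = √(1 − 1/γ²) = √0.6888.

β = 0.830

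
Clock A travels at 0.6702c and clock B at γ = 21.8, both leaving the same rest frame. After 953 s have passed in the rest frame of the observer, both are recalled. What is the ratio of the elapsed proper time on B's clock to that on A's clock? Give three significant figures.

A: γ = 1/√(1 − 0.6702²) = 1/√0.5508 = 1.347. B: γ = 21.8.
τ_A/τ_B = γ_B/γ_A = 21.80/1.347 = 16.18, so τ_B/τ_A = 0.06181.

τ_B/τ_A = 0.0618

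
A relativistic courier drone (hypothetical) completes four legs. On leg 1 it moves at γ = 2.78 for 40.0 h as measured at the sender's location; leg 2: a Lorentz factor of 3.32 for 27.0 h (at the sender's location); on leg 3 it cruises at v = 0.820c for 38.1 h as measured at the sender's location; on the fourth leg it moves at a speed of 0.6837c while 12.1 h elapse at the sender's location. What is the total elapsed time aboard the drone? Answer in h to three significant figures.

Leg 1: γ = 2.78; τ_1 = 40.0/2.780 = 14.39 h.
Leg 2: γ = 3.32; τ_2 = 27.0/3.320 = 8.133 h.
Leg 3: γ = 1/√(1 − 0.820²) = 1/√0.3276 = 1.747; τ_3 = 38.1/1.747 = 21.81 h.
Leg 4: γ = 1/√(1 − 0.6837²) = 1/√0.5326 = 1.370; τ_4 = 12.1/1.370 = 8.830 h.
Total: 14.39 + 8.133 + 21.81 + 8.830 h.

τ = 53.2 h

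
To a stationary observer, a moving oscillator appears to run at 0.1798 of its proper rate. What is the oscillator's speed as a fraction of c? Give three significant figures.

β = 0.984

Rate ratio = 1/γ, so γ = 1/0.1798 = 5.562.
β = √(1 − 1/γ²) = √(1 − 0.1798²) = √0.9677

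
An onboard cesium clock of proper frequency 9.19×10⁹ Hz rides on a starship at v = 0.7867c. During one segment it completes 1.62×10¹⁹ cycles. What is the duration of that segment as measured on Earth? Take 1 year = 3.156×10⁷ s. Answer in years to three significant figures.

γ = 1/√(1 − 0.7867²) = 1/√0.3811 = 1.620
Proper time for N cycles: τ = N/f = 1.62×10¹⁹/(9.19×10⁹) = 1.763×10⁹ s = 55.86 years.
Lab-frame duration Δt = γτ = 1.620 × 55.86 = 90.48 years.

Δt = 90.5 years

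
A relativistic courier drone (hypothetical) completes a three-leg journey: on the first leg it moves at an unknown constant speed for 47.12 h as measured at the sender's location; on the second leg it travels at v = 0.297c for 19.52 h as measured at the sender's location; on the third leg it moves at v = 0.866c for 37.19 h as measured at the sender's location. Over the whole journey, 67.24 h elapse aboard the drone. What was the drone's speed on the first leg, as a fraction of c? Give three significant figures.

β = 0.771

Leg 1: speed unknown; τ_1 = 47.12/γ_1.
Leg 2: γ = 1/√(1 − 0.297²) = 1/√0.9118 = 1.047; τ_2 = 19.52/1.047 = 18.64 h.
Leg 3: γ = 1/√(1 − 0.866²) = 1/√0.2500 = 2.000; τ_3 = 37.19/2.000 = 18.60 h.
Total proper time: τ_1 + 18.64 + 18.60 = 67.24, so τ_1 = 67.24 − 37.24 = 30.00 h.
γ_1 = 47.12/30.00 = 1.570; β = √(1 − 1/γ²) = √0.5945.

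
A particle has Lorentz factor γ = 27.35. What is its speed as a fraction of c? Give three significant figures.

β = √(1 − 1/γ²) = √(1 − 1/27.35²) = √(1 − 0.001337) = √0.9987

β = 0.999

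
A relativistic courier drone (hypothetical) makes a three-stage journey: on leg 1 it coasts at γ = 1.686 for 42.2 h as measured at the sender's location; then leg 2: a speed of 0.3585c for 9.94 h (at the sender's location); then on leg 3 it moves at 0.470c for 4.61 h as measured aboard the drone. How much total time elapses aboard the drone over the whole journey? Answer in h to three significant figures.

τ = 38.9 h

Leg 1: γ = 1.686; τ_1 = 42.2/1.686 = 25.03 h.
Leg 2: γ = 1/√(1 − 0.3585²) = 1/√0.8715 = 1.071; τ_2 = 9.94/1.071 = 9.279 h.
Leg 3: 4.61 h is already measured aboard the drone.
Total: 25.03 + 9.279 + 4.610 h.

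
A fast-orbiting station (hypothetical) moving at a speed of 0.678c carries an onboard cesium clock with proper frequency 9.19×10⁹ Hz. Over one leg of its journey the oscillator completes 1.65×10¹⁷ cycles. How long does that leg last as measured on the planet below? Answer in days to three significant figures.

Δt = 283 days

γ = 1/√(1 − 0.678²) = 1/√0.5403 = 1.360
Proper time for N cycles: τ = N/f = 1.65×10¹⁷/(9.19×10⁹) = 1.795×10⁷ s = 207.8 days.
Lab-frame duration Δt = γτ = 1.360 × 207.8 = 282.7 days.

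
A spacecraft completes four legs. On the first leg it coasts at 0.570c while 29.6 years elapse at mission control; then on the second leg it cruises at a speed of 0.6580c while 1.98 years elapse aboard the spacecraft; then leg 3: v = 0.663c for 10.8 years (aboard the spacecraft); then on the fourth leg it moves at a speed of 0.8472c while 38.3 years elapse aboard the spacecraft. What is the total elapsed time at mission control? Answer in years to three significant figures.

Leg 1: 29.6 years is already measured at mission control.
Leg 2: γ = 1/√(1 − 0.6580²) = 1/√0.5670 = 1.328; Δt_2 = 1.328 × 1.98 = 2.629 years.
Leg 3: γ = 1/√(1 − 0.663²) = 1/√0.5604 = 1.336; Δt_3 = 1.336 × 10.8 = 14.43 years.
Leg 4: γ = 1/√(1 − 0.8472²) = 1/√0.2823 = 1.882; Δt_4 = 1.882 × 38.3 = 72.09 years.
Total: 29.60 + 2.629 + 14.43 + 72.09 years.

Δt = 119 years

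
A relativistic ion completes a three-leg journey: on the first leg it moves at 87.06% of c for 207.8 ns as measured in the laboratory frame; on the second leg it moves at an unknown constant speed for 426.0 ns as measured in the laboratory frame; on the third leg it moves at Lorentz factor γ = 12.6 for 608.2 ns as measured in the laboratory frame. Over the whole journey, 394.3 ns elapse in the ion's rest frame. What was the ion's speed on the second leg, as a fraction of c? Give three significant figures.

Leg 1: β = 0.8706; γ = 1/√(1 − 0.8706²) = 1/√0.2421 = 2.033; τ_1 = 207.8/2.033 = 102.2 ns.
Leg 2: speed unknown; τ_2 = 426.0/γ_2.
Leg 3: γ = 12.6; τ_3 = 608.2/12.60 = 48.27 ns.
Total proper time: 102.2 + τ_2 + 48.27 = 394.3, so τ_2 = 394.3 − 150.5 = 243.8 ns.
γ_2 = 426.0/243.8 = 1.747; β = √(1 − 1/γ²) = √0.6725.

β = 0.820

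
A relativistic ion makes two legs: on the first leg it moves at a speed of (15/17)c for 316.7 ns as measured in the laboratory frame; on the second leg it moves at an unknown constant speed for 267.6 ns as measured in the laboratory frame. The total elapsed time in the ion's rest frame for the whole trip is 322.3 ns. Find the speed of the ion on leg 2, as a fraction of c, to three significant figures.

Leg 1: γ = 1/√(1 − (15/17)²) = 17/8 = 2.125; τ_1 = 316.7/2.125 = 149.0 ns.
Leg 2: speed unknown; τ_2 = 267.6/γ_2.
Total proper time: 149.0 + τ_2 = 322.3, so τ_2 = 322.3 − 149.0 = 173.3 ns.
γ_2 = 267.6/173.3 = 1.544; β = √(1 − 1/γ²) = √0.5808.

β = 0.762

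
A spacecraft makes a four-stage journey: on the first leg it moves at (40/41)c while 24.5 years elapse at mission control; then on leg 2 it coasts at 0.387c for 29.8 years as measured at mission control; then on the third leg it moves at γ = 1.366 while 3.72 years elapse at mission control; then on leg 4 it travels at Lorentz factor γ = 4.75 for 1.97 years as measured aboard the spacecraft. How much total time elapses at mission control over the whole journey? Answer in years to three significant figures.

Δt = 67.4 years

Leg 1: 24.5 years is already measured at mission control.
Leg 2: 29.8 years is already measured at mission control.
Leg 3: 3.72 years is already measured at mission control.
Leg 4: γ = 4.75; Δt_4 = 4.750 × 1.97 = 9.357 years.
Total: 24.50 + 29.80 + 3.720 + 9.357 years.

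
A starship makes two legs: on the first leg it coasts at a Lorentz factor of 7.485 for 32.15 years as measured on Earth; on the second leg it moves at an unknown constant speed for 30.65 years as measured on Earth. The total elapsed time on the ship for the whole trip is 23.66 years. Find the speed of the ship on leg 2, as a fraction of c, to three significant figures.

β = 0.775

Leg 1: γ = 7.485; τ_1 = 32.15/7.485 = 4.295 years.
Leg 2: speed unknown; τ_2 = 30.65/γ_2.
Total proper time: 4.295 + τ_2 = 23.66, so τ_2 = 23.66 − 4.295 = 19.36 years.
γ_2 = 30.65/19.36 = 1.583; β = √(1 − 1/γ²) = √0.6008.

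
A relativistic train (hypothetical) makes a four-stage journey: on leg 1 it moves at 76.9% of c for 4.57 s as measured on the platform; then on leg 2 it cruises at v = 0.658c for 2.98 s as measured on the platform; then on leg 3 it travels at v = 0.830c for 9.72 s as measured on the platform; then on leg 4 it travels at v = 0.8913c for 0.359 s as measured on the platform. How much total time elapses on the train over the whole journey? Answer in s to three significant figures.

Leg 1: β = 0.769; γ = 1/√(1 − 0.769²) = 1/√0.4086 = 1.564; τ_1 = 4.57/1.564 = 2.921 s.
Leg 2: γ = 1/√(1 − 0.658²) = 1/√0.5670 = 1.328; τ_2 = 2.98/1.328 = 2.244 s.
Leg 3: γ = 1/√(1 − 0.830²) = 1/√0.3111 = 1.793; τ_3 = 9.72/1.793 = 5.421 s.
Leg 4: γ = 1/√(1 − 0.8913²) = 1/√0.2056 = 2.205; τ_4 = 0.359/2.205 = 0.1628 s.
Total: 2.921 + 2.244 + 5.421 + 0.1628 s.

τ = 10.7 s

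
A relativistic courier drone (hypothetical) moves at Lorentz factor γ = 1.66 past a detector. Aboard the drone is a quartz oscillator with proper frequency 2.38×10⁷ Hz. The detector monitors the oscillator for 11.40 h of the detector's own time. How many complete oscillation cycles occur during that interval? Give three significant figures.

N = 5.88×10¹¹

γ = 1.66
During 11.40 h of lab time, the oscillator's proper time advances by τ = Δt/γ = 11.40/1.660 = 6.867 h = 2.472×10⁴ s.
N = f × τ = 2.38×10⁷ × 2.472×10⁴ = 5.884×10¹¹.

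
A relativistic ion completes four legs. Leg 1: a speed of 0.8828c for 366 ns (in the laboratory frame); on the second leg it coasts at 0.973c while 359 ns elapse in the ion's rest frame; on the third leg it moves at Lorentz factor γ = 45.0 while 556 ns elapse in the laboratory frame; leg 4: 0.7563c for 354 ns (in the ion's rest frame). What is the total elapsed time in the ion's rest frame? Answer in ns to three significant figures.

τ = 897 ns

Leg 1: γ = 1/√(1 − 0.8828²) = 1/√0.2207 = 2.129; τ_1 = 366/2.129 = 171.9 ns.
Leg 2: 359 ns is already measured in the ion's rest frame.
Leg 3: γ = 45.0; τ_3 = 556/45.00 = 12.36 ns.
Leg 4: 354 ns is already measured in the ion's rest frame.
Total: 171.9 + 359.0 + 12.36 + 354.0 ns.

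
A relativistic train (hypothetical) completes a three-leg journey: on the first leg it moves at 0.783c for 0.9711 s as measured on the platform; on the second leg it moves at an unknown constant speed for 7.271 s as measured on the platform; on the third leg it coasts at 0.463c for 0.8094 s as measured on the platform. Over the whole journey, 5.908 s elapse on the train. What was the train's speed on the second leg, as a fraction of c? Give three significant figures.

Leg 1: γ = 1/√(1 − 0.783²) = 1/√0.3869 = 1.608; τ_1 = 0.9711/1.608 = 0.6040 s.
Leg 2: speed unknown; τ_2 = 7.271/γ_2.
Leg 3: γ = 1/√(1 − 0.463²) = 1/√0.7856 = 1.128; τ_3 = 0.8094/1.128 = 0.7174 s.
Total proper time: 0.6040 + τ_2 + 0.7174 = 5.908, so τ_2 = 5.908 − 1.321 = 4.587 s.
γ_2 = 7.271/4.587 = 1.585; β = √(1 − 1/γ²) = √0.6021.

β = 0.776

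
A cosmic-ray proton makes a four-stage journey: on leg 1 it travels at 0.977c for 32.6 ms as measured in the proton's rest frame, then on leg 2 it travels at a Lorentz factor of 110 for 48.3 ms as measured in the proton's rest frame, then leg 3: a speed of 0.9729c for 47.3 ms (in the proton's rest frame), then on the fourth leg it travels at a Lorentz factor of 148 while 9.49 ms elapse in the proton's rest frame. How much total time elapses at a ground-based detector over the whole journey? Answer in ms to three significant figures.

Leg 1: γ = 1/√(1 − 0.977²) = 1/√0.04547 = 4.690; Δt_1 = 4.690 × 32.6 = 152.9 ms.
Leg 2: γ = 110; Δt_2 = 110.0 × 48.3 = 5313 ms.
Leg 3: γ = 1/√(1 − 0.9729²) = 1/√0.05347 = 4.325; Δt_3 = 4.325 × 47.3 = 204.6 ms.
Leg 4: γ = 148; Δt_4 = 148.0 × 9.49 = 1405 ms.
Total: 152.9 + 5313 + 204.6 + 1405 ms.

Δt = 7070 ms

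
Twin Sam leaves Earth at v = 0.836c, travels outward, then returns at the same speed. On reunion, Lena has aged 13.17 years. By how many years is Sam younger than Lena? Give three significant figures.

γ = 1/√(1 − 0.836²) = 1/√0.3011 = 1.822
Sam's elapsed proper time: τ = 13.17/1.822 = 7.227 years.
Age gap = Δt − τ = 13.17 − 7.227 years.

Δt − τ = 5.94 years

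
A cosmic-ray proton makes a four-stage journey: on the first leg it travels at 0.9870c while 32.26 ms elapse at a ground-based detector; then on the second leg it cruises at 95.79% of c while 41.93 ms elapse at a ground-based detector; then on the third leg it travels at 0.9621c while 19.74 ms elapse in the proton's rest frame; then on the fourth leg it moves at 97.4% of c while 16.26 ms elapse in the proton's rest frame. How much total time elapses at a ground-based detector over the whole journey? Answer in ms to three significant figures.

Leg 1: 32.26 ms is already measured at a ground-based detector.
Leg 2: 41.93 ms is already measured at a ground-based detector.
Leg 3: γ = 1/√(1 − 0.9621²) = 1/√0.07436 = 3.667; Δt_3 = 3.667 × 19.74 = 72.39 ms.
Leg 4: β = 0.974; γ = 1/√(1 − 0.974²) = 1/√0.05132 = 4.414; Δt_4 = 4.414 × 16.26 = 71.77 ms.
Total: 32.26 + 41.93 + 72.39 + 71.77 ms.

Δt = 218 ms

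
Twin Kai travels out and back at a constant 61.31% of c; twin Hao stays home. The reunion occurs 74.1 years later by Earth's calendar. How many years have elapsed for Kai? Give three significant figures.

τ = 58.5 years

β = 0.6131; γ = 1/√(1 − 0.6131²) = 1/√0.6241 = 1.266
Kai's clock measures proper time along the trip: τ = Δt/γ = 74.1/1.266 years.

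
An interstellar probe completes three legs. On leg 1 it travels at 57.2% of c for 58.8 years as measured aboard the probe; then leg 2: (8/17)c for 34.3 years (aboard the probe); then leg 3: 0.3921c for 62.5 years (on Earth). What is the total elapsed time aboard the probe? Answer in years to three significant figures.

τ = 151 years

Leg 1: 58.8 years is already measured aboard the probe.
Leg 2: 34.3 years is already measured aboard the probe.
Leg 3: γ = 1/√(1 − 0.3921²) = 1/√0.8463 = 1.087; τ_3 = 62.5/1.087 = 57.50 years.
Total: 58.80 + 34.30 + 57.50 years.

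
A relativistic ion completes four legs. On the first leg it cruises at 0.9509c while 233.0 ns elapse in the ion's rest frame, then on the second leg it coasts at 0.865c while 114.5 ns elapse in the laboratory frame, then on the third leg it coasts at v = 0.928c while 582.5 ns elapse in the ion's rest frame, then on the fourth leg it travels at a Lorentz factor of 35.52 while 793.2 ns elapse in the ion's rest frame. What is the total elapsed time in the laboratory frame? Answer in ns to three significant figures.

Δt = 3.06×10⁴ ns

Leg 1: γ = 1/√(1 − 0.9509²) = 1/√0.09579 = 3.231; Δt_1 = 3.231 × 233.0 = 752.8 ns.
Leg 2: 114.5 ns is already measured in the laboratory frame.
Leg 3: γ = 1/√(1 − 0.928²) = 1/√0.1388 = 2.684; Δt_3 = 2.684 × 582.5 = 1563 ns.
Leg 4: γ = 35.52; Δt_4 = 35.52 × 793.2 = 2.817×10⁴ ns.
Total: 752.8 + 114.5 + 1563 + 2.817×10⁴ ns.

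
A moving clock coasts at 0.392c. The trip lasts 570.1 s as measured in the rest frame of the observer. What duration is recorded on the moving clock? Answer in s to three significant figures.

γ = 1/√(1 − 0.392²) = 1/√0.8463 = 1.087
The interval measured in the rest frame of the observer is the dilated one; the clock on the moving clock measures the proper time τ = Δt/γ = 570.1/1.087 s.

τ = 524 s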